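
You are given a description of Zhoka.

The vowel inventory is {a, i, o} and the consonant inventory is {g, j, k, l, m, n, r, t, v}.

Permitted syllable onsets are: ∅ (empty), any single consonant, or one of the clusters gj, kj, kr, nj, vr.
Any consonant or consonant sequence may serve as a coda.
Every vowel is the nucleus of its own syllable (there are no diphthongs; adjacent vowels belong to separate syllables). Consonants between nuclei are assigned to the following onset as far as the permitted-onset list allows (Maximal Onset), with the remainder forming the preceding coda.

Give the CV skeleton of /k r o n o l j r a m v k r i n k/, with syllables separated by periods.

CCV.CVCC.CVCC.CCVCC

Vowels present: o, o, a, i; each is a nucleus, giving 4 syllables.
σ1/σ2 boundary: /n/ is a single consonant, so it becomes the next onset.
σ2/σ3 boundary: /ljr/ — longest licit onset from the right is /r/, leaving /lj/ as coda.
σ3/σ4 boundary: /mvkr/ splits as /mv/ + /kr/ (/kr/ is the longest suffix that is a licit onset).
Putting it together: kro.nolj.ramv.krink.
Mapping each syllable to C/V: /kro/ → CCV, /nolj/ → CVCC, /ramv/ → CVCC, /krink/ → CCVCC.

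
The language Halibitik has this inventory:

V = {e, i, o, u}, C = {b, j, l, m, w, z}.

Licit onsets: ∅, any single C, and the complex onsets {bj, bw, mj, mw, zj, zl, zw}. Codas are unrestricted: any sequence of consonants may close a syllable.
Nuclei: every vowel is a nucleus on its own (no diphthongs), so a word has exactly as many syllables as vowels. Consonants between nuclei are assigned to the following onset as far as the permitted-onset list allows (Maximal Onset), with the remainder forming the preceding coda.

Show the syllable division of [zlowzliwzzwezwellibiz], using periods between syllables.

zlow.zliwz.zwe.zwel.li.biz

The vowels are o, i, e, e, i, i — 6 nuclei, so 6 syllables.
Between /o/ (V1) and /i/ (V2): cluster /wzl/ — the longest permitted-onset suffix is /zl/; onset = /zl/, preceding coda = /w/.
Between /i/ (V2) and /e/ (V3): cluster /wzzw/ — the longest permitted-onset suffix is /zw/; onset = /zw/, preceding coda = /wz/.
Between /e/ (V3) and /e/ (V4): cluster /zw/ — /zw/ is itself a permitted onset, so the whole cluster goes right; preceding coda = ∅.
Between /e/ (V4) and /i/ (V5): /ll/ — longest licit onset from the right is /l/, leaving /l/ as coda.
Between /i/ (V5) and /i/ (V6): just /b/ — single C goes to the following onset.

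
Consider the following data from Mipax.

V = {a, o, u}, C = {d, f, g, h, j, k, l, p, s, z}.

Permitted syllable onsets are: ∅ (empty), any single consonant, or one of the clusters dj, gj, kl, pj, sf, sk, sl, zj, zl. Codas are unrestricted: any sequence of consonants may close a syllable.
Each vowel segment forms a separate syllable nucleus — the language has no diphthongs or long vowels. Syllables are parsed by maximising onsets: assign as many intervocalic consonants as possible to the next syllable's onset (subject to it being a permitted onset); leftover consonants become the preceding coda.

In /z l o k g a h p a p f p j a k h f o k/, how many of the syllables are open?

0

The vowels are o, a, a, a, o — 5 nuclei, so 5 syllables.
Between /o/ (V1) and /a/ (V2): cluster /kg/ — the longest permitted-onset suffix is /g/; onset = /g/, preceding coda = /k/.
Between /a/ (V2) and /a/ (V3): /hp/ — longest licit onset from the right is /p/, leaving /h/ as coda.
Between /a/ (V3) and /a/ (V4): /pfpj/ — longest licit onset from the right is /pj/, leaving /pf/ as coda.
Between /a/ (V4) and /o/ (V5): /khf/; trying suffixes from longest down, /f/ is the first permitted one, so coda /kh/ | onset /f/.
Putting it together: zlok.gah.papf.pjakh.fok.
Classifying each syllable: /zlok/ (closed), /gah/ (closed), /papf/ (closed), /pjakh/ (closed), /fok/ (closed).
Open syllables: 0.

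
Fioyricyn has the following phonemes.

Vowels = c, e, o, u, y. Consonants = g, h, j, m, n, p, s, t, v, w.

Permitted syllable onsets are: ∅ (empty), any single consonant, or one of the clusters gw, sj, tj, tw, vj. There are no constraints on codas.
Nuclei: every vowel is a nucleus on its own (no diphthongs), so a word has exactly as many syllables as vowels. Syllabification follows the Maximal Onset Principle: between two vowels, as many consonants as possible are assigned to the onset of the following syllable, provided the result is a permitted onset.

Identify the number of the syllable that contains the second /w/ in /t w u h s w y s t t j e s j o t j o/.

Nuclei (vowels): u, y, e, o, o → 5 syllables.
σ1/σ2 boundary: /hsw/ splits as /hs/ + /w/ (/w/ is the longest suffix that is a licit onset).
σ2/σ3 boundary: /sttj/; trying suffixes from longest down, /tj/ is the first permitted one, so coda /st/ | onset /tj/.
σ3/σ4 boundary: /sj/ is a licit onset in full, so it all attaches to the next syllable.
σ4/σ5 boundary: /tj/ is a licit onset in full, so it all attaches to the next syllable.
Syllabification: twuhs.wyst.tje.sjo.tjo.
The second /w/ is in the onset of syllable 2 (/wyst/).

2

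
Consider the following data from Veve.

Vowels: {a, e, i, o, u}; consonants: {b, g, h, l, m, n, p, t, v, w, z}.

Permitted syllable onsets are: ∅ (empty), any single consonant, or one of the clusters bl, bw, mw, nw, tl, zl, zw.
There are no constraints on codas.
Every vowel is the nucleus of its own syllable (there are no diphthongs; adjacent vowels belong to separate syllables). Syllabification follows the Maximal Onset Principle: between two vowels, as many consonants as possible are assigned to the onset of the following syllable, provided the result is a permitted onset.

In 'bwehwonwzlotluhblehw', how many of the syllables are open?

Vowels present: e, o, o, u, e; each is a nucleus, giving 5 syllables.
/e…o/ gap (V1→V2): cluster /hw/ — the longest permitted-onset suffix is /w/; onset = /w/, preceding coda = /h/.
/o…o/ gap (V2→V3): /nwzl/ — longest licit onset from the right is /zl/, leaving /nw/ as coda.
/o…u/ gap (V3→V4): /tl/ — entire cluster is a permitted onset → onset /tl/, coda ∅.
/u…e/ gap (V4→V5): /hbl/ splits as /h/ + /bl/ (/bl/ is the longest suffix that is a licit onset).
Result: bweh.wonw.zlo.tluh.blehw.
Classifying each syllable: /bweh/ (closed), /wonw/ (closed), /zlo/ (open), /tluh/ (closed), /blehw/ (closed).
Open syllables: 1.

1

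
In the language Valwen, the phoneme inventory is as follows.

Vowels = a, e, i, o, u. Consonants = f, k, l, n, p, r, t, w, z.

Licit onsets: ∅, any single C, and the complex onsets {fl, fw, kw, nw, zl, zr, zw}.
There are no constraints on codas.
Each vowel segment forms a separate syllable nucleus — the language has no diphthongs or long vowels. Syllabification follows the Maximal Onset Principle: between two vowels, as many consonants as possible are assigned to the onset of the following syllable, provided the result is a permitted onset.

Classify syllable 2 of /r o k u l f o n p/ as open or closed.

The vowels are o, u, o — 3 nuclei, so 3 syllables.
σ1/σ2 boundary: /k/ → onset of the next syllable (single consonants are always licit onsets).
σ2/σ3 boundary: /lf/; trying suffixes from longest down, /f/ is the first permitted one, so coda /l/ | onset /f/.
Result: ro.kul.fonp.
Syllable 2 is /kul/ with coda /l/, so it is closed.

closed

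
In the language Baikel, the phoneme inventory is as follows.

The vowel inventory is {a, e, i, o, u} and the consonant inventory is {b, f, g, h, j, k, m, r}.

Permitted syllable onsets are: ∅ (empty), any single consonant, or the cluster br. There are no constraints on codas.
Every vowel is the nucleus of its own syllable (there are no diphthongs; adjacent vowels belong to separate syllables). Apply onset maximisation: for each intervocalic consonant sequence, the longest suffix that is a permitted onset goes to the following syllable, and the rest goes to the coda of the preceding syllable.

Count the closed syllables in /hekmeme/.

Vowels present: e, e, e; each is a nucleus, giving 3 syllables.
V1 /e/ – V2 /e/: /km/; trying suffixes from longest down, /m/ is the first permitted one, so coda /k/ | onset /m/.
V2 /e/ – V3 /e/: just /m/ — single C goes to the following onset.
Syllabification: hek.me.me.
Classifying each syllable: /hek/ (closed), /me/ (open), /me/ (open).
Closed syllables: 1.

1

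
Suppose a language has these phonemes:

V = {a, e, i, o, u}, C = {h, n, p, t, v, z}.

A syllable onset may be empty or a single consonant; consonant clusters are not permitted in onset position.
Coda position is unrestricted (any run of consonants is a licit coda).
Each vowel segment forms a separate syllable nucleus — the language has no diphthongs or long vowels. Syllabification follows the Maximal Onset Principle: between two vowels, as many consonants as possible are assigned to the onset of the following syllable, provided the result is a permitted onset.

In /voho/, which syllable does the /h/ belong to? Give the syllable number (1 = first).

The vowels are o, o — 2 nuclei, so 2 syllables.
/o…o/ gap (V1→V2): /h/ is a single consonant, so it becomes the next onset.
Syllabification: vo.ho.
The /h/ is in the onset of syllable 2 (/ho/).

2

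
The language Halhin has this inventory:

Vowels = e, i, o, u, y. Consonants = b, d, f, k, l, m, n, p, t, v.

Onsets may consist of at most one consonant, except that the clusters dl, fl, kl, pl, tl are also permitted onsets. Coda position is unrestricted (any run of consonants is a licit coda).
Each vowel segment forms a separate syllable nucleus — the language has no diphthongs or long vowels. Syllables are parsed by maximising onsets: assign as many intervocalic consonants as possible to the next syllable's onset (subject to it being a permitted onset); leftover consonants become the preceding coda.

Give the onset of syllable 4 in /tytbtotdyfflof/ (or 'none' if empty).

The vowels are y, o, y, o — 4 nuclei, so 4 syllables.
V1 /y/ – V2 /o/: cluster /tbt/ — the longest permitted-onset suffix is /t/; onset = /t/, preceding coda = /tb/.
V2 /o/ – V3 /y/: cluster /td/ — the longest permitted-onset suffix is /d/; onset = /d/, preceding coda = /t/.
V3 /y/ – V4 /o/: /ffl/ splits as /f/ + /fl/ (/fl/ is the longest suffix that is a licit onset).
Putting it together: tytb.tot.dyf.flof.
Syllable 4 is /flof/: onset /fl/, nucleus /o/, coda /f/.

fl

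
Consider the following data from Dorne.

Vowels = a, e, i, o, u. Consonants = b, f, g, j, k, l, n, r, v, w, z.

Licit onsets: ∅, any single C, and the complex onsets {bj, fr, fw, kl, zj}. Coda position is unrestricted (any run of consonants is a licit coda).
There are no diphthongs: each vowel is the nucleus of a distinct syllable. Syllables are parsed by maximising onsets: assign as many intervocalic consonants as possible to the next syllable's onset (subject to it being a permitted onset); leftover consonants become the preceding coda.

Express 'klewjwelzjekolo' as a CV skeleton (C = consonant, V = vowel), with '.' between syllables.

Vowels present: e, e, e, o, o; each is a nucleus, giving 5 syllables.
/e…e/ gap (V1→V2): /wjw/; trying suffixes from longest down, /w/ is the first permitted one, so coda /wj/ | onset /w/.
/e…e/ gap (V2→V3): /lzj/ — longest licit onset from the right is /zj/, leaving /l/ as coda.
/e…o/ gap (V3→V4): /k/ is a single consonant, so it becomes the next onset.
/o…o/ gap (V4→V5): /l/ is a single consonant, so it becomes the next onset.
So the parse is klewj.wel.zje.ko.lo.
Mapping each syllable to C/V: /klewj/ → CCVCC, /wel/ → CVC, /zje/ → CCV, /ko/ → CV, /lo/ → CV.

CCVCC.CVC.CCV.CV.CV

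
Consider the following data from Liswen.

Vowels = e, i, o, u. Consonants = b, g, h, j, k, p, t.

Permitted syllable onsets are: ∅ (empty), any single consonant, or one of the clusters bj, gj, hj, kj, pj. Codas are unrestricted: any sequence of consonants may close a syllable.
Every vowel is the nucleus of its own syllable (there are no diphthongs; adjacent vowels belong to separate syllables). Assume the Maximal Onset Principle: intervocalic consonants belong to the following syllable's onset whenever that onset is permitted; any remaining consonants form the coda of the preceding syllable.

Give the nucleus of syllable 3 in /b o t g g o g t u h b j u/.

The vowels are o, o, u, u — 4 nuclei, so 4 syllables.
The third nucleus (vowel 3 from the left) is /u/.

u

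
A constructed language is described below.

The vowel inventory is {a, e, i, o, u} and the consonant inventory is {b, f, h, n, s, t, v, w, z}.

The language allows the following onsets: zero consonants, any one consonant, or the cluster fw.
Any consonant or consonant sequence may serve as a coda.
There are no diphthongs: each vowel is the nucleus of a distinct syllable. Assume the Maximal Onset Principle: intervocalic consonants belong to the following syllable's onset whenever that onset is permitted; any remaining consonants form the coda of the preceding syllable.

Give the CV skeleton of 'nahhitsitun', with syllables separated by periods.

CVC.CVC.CV.CVC

The vowels are a, i, i, u — 4 nuclei, so 4 syllables.
Between /a/ (V1) and /i/ (V2): /hh/; trying suffixes from longest down, /h/ is the first permitted one, so coda /h/ | onset /h/.
Between /i/ (V2) and /i/ (V3): /ts/; trying suffixes from longest down, /s/ is the first permitted one, so coda /t/ | onset /s/.
Between /i/ (V3) and /u/ (V4): /t/ is a single consonant, so it becomes the next onset.
So the parse is nah.hit.si.tun.
Mapping each syllable to C/V: /nah/ → CVC, /hit/ → CVC, /si/ → CV, /tun/ → CVC.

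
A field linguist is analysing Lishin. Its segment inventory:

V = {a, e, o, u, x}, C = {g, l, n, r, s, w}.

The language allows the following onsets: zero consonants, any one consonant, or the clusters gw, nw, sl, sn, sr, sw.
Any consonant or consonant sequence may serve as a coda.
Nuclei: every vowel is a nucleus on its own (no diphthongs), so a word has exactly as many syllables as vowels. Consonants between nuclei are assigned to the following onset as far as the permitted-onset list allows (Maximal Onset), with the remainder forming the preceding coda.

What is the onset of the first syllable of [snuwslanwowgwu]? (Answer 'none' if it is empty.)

The vowels are u, a, o, u — 4 nuclei, so 4 syllables.
V1 /u/ – V2 /a/: /wsl/; trying suffixes from longest down, /sl/ is the first permitted one, so coda /w/ | onset /sl/.
V2 /a/ – V3 /o/: cluster /nw/ — /nw/ is itself a permitted onset, so the whole cluster goes right; preceding coda = ∅.
V3 /o/ – V4 /u/: /wgw/; trying suffixes from longest down, /gw/ is the first permitted one, so coda /w/ | onset /gw/.
Syllabification: snuw.sla.nwow.gwu.
Syllable 1 is /snuw/: onset /sn/, nucleus /u/, coda /w/.

sn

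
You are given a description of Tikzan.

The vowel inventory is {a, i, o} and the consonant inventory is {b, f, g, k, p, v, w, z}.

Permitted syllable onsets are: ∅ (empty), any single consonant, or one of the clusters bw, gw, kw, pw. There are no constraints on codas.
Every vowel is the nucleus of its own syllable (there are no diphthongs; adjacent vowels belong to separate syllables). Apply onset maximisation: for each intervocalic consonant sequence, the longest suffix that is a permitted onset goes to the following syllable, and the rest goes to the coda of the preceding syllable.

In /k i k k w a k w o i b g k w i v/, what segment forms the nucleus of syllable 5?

Vowels present: i, a, o, i, i; each is a nucleus, giving 5 syllables.
The fifth nucleus (vowel 5 from the left) is /i/.

i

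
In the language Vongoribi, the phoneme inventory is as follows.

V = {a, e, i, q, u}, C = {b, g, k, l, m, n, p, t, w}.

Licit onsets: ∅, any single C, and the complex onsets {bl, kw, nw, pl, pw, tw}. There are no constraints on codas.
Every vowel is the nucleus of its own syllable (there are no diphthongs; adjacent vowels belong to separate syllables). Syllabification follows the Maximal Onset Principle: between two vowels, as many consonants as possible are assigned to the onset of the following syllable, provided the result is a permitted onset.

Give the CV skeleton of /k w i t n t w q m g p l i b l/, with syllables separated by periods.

Nuclei (vowels): i, q, i → 3 syllables.
/i…q/ gap (V1→V2): /tntw/ — longest licit onset from the right is /tw/, leaving /tn/ as coda.
/q…i/ gap (V2→V3): /mgpl/ splits as /mg/ + /pl/ (/pl/ is the longest suffix that is a licit onset).
Syllabification: kwitn.twqmg.plibl.
Mapping each syllable to C/V: /kwitn/ → CCVCC, /twqmg/ → CCVCC, /plibl/ → CCVCC.

CCVCC.CCVCC.CCVCC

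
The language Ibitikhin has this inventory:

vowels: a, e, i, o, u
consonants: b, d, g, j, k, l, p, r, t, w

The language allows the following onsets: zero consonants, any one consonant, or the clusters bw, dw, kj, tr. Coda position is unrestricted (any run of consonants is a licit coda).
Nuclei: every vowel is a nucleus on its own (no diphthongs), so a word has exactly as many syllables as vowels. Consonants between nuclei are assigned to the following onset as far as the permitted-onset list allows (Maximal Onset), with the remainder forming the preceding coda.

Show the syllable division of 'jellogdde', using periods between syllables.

jel.logd.de

Nuclei (vowels): e, o, e → 3 syllables.
σ1/σ2 boundary: /ll/ — longest licit onset from the right is /l/, leaving /l/ as coda.
σ2/σ3 boundary: /gdd/ splits as /gd/ + /d/ (/d/ is the longest suffix that is a licit onset).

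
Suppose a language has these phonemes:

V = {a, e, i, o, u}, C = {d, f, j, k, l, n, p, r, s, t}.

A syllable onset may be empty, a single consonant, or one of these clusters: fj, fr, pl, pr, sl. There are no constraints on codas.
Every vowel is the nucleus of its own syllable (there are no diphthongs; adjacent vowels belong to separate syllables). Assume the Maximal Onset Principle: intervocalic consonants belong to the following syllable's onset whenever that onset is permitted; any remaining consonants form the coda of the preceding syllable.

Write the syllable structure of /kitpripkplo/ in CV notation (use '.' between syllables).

CVC.CCVCC.CCV

The vowels are i, i, o — 3 nuclei, so 3 syllables.
σ1/σ2 boundary: /tpr/ splits as /t/ + /pr/ (/pr/ is the longest suffix that is a licit onset).
σ2/σ3 boundary: /pkpl/; trying suffixes from longest down, /pl/ is the first permitted one, so coda /pk/ | onset /pl/.
Result: kit.pripk.plo.
Mapping each syllable to C/V: /kit/ → CVC, /pripk/ → CCVCC, /plo/ → CCV.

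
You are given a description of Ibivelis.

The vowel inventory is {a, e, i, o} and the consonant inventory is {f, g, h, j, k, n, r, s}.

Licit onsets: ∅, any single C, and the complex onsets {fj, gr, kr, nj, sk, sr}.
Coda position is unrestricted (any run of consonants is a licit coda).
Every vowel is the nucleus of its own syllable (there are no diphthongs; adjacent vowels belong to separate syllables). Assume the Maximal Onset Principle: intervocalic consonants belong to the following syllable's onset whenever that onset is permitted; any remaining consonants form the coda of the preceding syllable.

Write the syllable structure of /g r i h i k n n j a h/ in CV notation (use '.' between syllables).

Nuclei (vowels): i, i, a → 3 syllables.
Between /i/ (V1) and /i/ (V2): /h/ is a single consonant, so it becomes the next onset.
Between /i/ (V2) and /a/ (V3): /knnj/ splits as /kn/ + /nj/ (/nj/ is the longest suffix that is a licit onset).
Putting it together: gri.hikn.njah.
Mapping each syllable to C/V: /gri/ → CCV, /hikn/ → CVCC, /njah/ → CCVC.

CCV.CVCC.CCVC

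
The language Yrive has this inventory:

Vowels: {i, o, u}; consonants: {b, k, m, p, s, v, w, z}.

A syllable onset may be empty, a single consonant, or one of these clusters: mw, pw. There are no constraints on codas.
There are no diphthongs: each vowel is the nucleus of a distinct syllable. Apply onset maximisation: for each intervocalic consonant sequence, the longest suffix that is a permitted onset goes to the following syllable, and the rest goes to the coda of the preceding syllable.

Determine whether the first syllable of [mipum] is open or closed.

open

Nuclei (vowels): i, u → 2 syllables.
Between /i/ (V1) and /u/ (V2): /p/ is a single consonant, so it becomes the next onset.
Result: mi.pum.
Syllable 1 is /mi/; it ends in its nucleus with no coda, so it is open.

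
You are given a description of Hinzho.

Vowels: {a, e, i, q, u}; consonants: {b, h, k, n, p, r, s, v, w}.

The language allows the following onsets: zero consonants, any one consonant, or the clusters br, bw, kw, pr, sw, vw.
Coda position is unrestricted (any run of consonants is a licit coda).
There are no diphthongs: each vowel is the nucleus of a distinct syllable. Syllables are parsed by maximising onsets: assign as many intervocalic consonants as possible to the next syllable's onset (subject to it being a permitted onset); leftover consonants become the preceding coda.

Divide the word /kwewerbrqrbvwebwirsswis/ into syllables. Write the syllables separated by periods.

Vowels present: e, e, q, e, i, i; each is a nucleus, giving 6 syllables.
σ1/σ2 boundary: /w/ is a single consonant, so it becomes the next onset.
σ2/σ3 boundary: /rbr/ splits as /r/ + /br/ (/br/ is the longest suffix that is a licit onset).
σ3/σ4 boundary: /rbvw/; trying suffixes from longest down, /vw/ is the first permitted one, so coda /rb/ | onset /vw/.
σ4/σ5 boundary: /bw/ — entire cluster is a permitted onset → onset /bw/, coda ∅.
σ5/σ6 boundary: cluster /rssw/ — the longest permitted-onset suffix is /sw/; onset = /sw/, preceding coda = /rs/.

kwe.wer.brqrb.vwe.bwirs.swis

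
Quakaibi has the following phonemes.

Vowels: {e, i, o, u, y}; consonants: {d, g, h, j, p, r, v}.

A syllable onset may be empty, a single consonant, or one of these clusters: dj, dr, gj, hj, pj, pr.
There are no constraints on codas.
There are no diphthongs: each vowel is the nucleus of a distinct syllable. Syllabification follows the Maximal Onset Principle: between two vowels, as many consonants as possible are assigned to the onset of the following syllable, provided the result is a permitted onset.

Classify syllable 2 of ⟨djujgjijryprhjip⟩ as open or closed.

The vowels are u, i, y, i — 4 nuclei, so 4 syllables.
/u…i/ gap (V1→V2): cluster /jgj/ — the longest permitted-onset suffix is /gj/; onset = /gj/, preceding coda = /j/.
/i…y/ gap (V2→V3): cluster /jr/ — the longest permitted-onset suffix is /r/; onset = /r/, preceding coda = /j/.
/y…i/ gap (V3→V4): /prhj/ splits as /pr/ + /hj/ (/hj/ is the longest suffix that is a licit onset).
Putting it together: djuj.gjij.rypr.hjip.
Syllable 2 is /gjij/ with coda /j/, so it is closed.

closed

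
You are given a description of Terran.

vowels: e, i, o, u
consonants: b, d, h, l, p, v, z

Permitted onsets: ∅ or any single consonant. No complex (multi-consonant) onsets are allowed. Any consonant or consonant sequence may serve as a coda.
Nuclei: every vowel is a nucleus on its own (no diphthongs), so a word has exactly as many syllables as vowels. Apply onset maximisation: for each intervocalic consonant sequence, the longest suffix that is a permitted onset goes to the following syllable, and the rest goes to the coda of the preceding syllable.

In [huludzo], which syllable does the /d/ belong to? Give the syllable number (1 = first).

2

Vowels present: u, u, o; each is a nucleus, giving 3 syllables.
Between /u/ (V1) and /u/ (V2): /l/ is a single consonant, so it becomes the next onset.
Between /u/ (V2) and /o/ (V3): /dz/; trying suffixes from longest down, /z/ is the first permitted one, so coda /d/ | onset /z/.
So the parse is hu.lud.zo.
The /d/ is in the coda of syllable 2 (/lud/).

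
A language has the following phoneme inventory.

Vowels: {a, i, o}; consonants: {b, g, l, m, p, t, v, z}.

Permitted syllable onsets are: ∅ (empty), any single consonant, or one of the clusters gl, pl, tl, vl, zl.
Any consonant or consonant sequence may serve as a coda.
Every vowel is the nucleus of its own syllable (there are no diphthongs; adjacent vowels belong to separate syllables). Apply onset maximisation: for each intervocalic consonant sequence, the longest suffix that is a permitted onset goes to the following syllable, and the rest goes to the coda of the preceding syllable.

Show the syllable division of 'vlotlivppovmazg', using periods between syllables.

The vowels are o, i, o, a — 4 nuclei, so 4 syllables.
V1 /o/ – V2 /i/: cluster /tl/ — /tl/ is itself a permitted onset, so the whole cluster goes right; preceding coda = ∅.
V2 /i/ – V3 /o/: cluster /vpp/ — the longest permitted-onset suffix is /p/; onset = /p/, preceding coda = /vp/.
V3 /o/ – V4 /a/: /vm/; trying suffixes from longest down, /m/ is the first permitted one, so coda /v/ | onset /m/.

vlo.tlivp.pov.mazg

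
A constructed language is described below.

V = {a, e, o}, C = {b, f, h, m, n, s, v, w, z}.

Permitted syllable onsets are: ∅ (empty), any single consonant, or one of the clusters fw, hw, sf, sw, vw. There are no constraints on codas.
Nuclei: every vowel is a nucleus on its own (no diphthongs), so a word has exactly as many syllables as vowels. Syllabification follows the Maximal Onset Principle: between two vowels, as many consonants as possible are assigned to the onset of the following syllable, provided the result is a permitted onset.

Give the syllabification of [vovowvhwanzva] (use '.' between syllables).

vo.vowv.hwanz.va

Vowels present: o, o, a, a; each is a nucleus, giving 4 syllables.
Between /o/ (V1) and /o/ (V2): /v/ is a single consonant, so it becomes the next onset.
Between /o/ (V2) and /a/ (V3): /wvhw/; trying suffixes from longest down, /hw/ is the first permitted one, so coda /wv/ | onset /hw/.
Between /a/ (V3) and /a/ (V4): /nzv/; trying suffixes from longest down, /v/ is the first permitted one, so coda /nz/ | onset /v/.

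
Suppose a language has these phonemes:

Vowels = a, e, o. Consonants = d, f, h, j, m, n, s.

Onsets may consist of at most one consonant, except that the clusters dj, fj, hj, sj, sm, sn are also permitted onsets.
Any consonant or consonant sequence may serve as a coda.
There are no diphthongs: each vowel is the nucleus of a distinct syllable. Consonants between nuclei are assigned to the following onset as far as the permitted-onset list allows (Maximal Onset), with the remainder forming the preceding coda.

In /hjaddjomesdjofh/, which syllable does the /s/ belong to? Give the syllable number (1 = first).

Vowels present: a, o, e, o; each is a nucleus, giving 4 syllables.
/a…o/ gap (V1→V2): /ddj/; trying suffixes from longest down, /dj/ is the first permitted one, so coda /d/ | onset /dj/.
/o…e/ gap (V2→V3): just /m/ — single C goes to the following onset.
/e…o/ gap (V3→V4): /sdj/; trying suffixes from longest down, /dj/ is the first permitted one, so coda /s/ | onset /dj/.
Putting it together: hjad.djo.mes.djofh.
The /s/ is in the coda of syllable 3 (/mes/).

3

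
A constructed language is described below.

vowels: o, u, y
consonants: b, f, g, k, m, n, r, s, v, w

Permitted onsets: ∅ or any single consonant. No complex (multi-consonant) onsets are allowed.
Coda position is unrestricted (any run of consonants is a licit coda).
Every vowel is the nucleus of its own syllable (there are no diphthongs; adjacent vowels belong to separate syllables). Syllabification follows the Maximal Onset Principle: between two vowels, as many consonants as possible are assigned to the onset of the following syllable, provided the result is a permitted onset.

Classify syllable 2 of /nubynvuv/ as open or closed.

closed

Nuclei (vowels): u, y, u → 3 syllables.
/u…y/ gap (V1→V2): just /b/ — single C goes to the following onset.
/y…u/ gap (V2→V3): /nv/ — longest licit onset from the right is /v/, leaving /n/ as coda.
So the parse is nu.byn.vuv.
Syllable 2 is /byn/ with coda /n/, so it is closed.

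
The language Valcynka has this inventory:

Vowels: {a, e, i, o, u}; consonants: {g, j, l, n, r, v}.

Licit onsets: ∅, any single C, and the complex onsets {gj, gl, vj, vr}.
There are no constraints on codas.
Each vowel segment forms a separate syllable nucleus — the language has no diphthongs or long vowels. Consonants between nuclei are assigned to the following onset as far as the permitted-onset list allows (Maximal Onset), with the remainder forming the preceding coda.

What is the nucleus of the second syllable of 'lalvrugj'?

Vowels present: a, u; each is a nucleus, giving 2 syllables.
The second nucleus (vowel 2 from the left) is /u/.

u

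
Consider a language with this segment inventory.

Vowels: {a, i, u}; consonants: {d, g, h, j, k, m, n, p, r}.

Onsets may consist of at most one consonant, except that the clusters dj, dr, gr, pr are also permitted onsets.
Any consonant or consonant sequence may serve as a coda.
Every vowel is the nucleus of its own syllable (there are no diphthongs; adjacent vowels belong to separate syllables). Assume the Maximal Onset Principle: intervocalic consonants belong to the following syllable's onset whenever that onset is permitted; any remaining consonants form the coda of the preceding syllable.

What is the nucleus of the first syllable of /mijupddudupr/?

i

Nuclei (vowels): i, u, u, u → 4 syllables.
The first nucleus (vowel 1 from the left) is /i/.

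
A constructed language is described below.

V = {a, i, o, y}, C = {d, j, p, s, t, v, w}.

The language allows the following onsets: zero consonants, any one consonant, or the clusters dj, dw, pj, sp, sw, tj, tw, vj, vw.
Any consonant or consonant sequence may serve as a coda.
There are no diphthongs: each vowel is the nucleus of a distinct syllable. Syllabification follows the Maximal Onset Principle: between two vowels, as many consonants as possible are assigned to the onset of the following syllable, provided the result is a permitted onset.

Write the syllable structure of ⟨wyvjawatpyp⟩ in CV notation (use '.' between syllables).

CV.CCV.CVC.CVC

The vowels are y, a, a, y — 4 nuclei, so 4 syllables.
V1 /y/ – V2 /a/: /vj/ is a licit onset in full, so it all attaches to the next syllable.
V2 /a/ – V3 /a/: /w/ is a single consonant, so it becomes the next onset.
V3 /a/ – V4 /y/: /tp/; trying suffixes from longest down, /p/ is the first permitted one, so coda /t/ | onset /p/.
So the parse is wy.vja.wat.pyp.
Mapping each syllable to C/V: /wy/ → CV, /vja/ → CCV, /wat/ → CVC, /pyp/ → CVC.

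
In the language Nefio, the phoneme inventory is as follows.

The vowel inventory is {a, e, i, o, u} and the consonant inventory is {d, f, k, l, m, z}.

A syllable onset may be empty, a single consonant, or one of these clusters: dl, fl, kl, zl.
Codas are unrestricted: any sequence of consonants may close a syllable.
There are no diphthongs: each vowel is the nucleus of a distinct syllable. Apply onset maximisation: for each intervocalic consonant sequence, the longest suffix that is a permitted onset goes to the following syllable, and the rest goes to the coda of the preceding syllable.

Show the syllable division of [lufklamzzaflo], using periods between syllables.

Nuclei (vowels): u, a, a, o → 4 syllables.
Between /u/ (V1) and /a/ (V2): cluster /fkl/ — the longest permitted-onset suffix is /kl/; onset = /kl/, preceding coda = /f/.
Between /a/ (V2) and /a/ (V3): /mzz/ — longest licit onset from the right is /z/, leaving /mz/ as coda.
Between /a/ (V3) and /o/ (V4): /fl/ is a licit onset in full, so it all attaches to the next syllable.

luf.klamz.za.flo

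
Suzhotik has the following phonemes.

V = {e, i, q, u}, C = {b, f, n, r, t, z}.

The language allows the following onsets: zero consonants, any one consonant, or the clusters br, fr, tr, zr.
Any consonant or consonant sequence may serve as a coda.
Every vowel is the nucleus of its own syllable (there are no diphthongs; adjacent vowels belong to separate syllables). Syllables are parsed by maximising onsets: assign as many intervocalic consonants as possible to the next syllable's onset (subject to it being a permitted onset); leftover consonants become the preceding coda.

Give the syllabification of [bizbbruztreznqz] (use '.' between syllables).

Vowels present: i, u, e, q; each is a nucleus, giving 4 syllables.
/i…u/ gap (V1→V2): /zbbr/; trying suffixes from longest down, /br/ is the first permitted one, so coda /zb/ | onset /br/.
/u…e/ gap (V2→V3): /ztr/; trying suffixes from longest down, /tr/ is the first permitted one, so coda /z/ | onset /tr/.
/e…q/ gap (V3→V4): /zn/ — longest licit onset from the right is /n/, leaving /z/ as coda.

bizb.bruz.trez.nqz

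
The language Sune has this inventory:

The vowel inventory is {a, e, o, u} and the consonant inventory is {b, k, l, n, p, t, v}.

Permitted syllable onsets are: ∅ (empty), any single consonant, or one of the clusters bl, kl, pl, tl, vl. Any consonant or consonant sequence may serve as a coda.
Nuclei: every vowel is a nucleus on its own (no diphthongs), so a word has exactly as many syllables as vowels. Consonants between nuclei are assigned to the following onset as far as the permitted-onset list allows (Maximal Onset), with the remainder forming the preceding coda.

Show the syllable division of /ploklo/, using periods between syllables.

Nuclei (vowels): o, o → 2 syllables.
V1 /o/ – V2 /o/: cluster /kl/ — /kl/ is itself a permitted onset, so the whole cluster goes right; preceding coda = ∅.

plo.klo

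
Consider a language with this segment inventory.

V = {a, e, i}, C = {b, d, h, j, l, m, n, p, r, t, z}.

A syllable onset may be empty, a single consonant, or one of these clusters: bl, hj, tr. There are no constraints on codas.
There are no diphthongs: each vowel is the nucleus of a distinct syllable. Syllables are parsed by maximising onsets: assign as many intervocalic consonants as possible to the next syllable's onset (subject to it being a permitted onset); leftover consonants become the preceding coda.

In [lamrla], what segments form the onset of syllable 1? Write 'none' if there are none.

Nuclei (vowels): a, a → 2 syllables.
σ1/σ2 boundary: /mrl/; trying suffixes from longest down, /l/ is the first permitted one, so coda /mr/ | onset /l/.
Putting it together: lamr.la.
Syllable 1 is /lamr/: onset /l/, nucleus /a/, coda /mr/.

l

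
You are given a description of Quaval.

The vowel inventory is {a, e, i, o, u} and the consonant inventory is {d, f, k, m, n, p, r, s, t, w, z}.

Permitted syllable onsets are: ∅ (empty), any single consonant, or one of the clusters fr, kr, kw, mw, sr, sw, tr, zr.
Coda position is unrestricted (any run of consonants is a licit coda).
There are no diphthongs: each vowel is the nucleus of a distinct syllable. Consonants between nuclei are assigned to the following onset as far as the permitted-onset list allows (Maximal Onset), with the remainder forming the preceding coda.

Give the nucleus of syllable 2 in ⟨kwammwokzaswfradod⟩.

Vowels present: a, o, a, a, o; each is a nucleus, giving 5 syllables.
The second nucleus (vowel 2 from the left) is /o/.

o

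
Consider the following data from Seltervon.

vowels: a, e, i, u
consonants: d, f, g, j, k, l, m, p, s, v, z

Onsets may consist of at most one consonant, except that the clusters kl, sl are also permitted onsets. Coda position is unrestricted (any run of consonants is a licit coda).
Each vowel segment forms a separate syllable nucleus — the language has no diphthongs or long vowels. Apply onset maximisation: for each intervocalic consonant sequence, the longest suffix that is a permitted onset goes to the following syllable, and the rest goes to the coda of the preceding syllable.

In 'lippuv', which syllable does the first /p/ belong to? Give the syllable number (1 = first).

Vowels present: i, u; each is a nucleus, giving 2 syllables.
V1 /i/ – V2 /u/: /pp/ — longest licit onset from the right is /p/, leaving /p/ as coda.
Syllabification: lip.puv.
The first /p/ is in the coda of syllable 1 (/lip/).

1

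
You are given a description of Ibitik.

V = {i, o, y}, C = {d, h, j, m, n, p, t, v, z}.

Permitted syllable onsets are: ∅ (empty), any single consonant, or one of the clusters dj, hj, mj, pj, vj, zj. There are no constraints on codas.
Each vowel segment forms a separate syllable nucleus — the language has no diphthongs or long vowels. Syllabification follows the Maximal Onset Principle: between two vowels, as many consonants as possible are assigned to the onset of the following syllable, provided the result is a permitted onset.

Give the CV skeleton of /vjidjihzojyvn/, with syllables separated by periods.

CCV.CCVC.CV.CVCC

Nuclei (vowels): i, i, o, y → 4 syllables.
σ1/σ2 boundary: /dj/ is a licit onset in full, so it all attaches to the next syllable.
σ2/σ3 boundary: /hz/ splits as /h/ + /z/ (/z/ is the longest suffix that is a licit onset).
σ3/σ4 boundary: /j/ is a single consonant, so it becomes the next onset.
Syllabification: vji.djih.zo.jyvn.
Mapping each syllable to C/V: /vji/ → CCV, /djih/ → CCVC, /zo/ → CV, /jyvn/ → CVCC.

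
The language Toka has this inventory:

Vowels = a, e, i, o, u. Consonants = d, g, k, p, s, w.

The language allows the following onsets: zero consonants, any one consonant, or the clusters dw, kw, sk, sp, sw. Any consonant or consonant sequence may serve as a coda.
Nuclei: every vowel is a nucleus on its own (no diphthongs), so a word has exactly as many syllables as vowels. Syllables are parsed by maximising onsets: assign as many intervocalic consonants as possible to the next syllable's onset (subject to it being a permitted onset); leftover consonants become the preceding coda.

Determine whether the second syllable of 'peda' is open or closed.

The vowels are e, a — 2 nuclei, so 2 syllables.
Between /e/ (V1) and /a/ (V2): /d/ → onset of the next syllable (single consonants are always licit onsets).
Putting it together: pe.da.
Syllable 2 is /da/; it ends in its nucleus with no coda, so it is open.

open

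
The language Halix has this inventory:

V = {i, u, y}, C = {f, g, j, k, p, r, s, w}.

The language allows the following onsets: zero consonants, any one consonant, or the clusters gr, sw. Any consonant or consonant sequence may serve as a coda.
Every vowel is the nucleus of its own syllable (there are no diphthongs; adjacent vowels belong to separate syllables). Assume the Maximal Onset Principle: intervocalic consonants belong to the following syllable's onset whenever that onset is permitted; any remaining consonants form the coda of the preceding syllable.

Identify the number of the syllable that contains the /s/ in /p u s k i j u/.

Vowels present: u, i, u; each is a nucleus, giving 3 syllables.
Between /u/ (V1) and /i/ (V2): /sk/; trying suffixes from longest down, /k/ is the first permitted one, so coda /s/ | onset /k/.
Between /i/ (V2) and /u/ (V3): /j/ is a single consonant, so it becomes the next onset.
Putting it together: pus.ki.ju.
The /s/ is in the coda of syllable 1 (/pus/).

1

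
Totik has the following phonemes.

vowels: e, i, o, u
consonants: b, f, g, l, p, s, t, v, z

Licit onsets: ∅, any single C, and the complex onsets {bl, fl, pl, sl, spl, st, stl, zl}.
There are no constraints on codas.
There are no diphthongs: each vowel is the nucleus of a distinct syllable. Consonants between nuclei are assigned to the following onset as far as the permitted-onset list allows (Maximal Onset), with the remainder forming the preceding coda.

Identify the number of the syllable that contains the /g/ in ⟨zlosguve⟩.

2

The vowels are o, u, e — 3 nuclei, so 3 syllables.
/o…u/ gap (V1→V2): cluster /sg/ — the longest permitted-onset suffix is /g/; onset = /g/, preceding coda = /s/.
/u…e/ gap (V2→V3): /v/ → onset of the next syllable (single consonants are always licit onsets).
Syllabification: zlos.gu.ve.
The /g/ is in the onset of syllable 2 (/gu/).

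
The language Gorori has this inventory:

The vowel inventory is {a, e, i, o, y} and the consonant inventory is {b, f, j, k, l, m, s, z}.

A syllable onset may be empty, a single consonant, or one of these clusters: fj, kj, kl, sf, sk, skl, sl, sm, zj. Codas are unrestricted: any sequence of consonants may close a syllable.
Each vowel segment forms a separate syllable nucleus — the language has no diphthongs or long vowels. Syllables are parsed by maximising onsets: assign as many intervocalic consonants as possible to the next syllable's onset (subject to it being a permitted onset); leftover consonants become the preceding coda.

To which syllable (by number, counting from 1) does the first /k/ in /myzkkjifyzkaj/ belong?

1

The vowels are y, i, y, a — 4 nuclei, so 4 syllables.
Between /y/ (V1) and /i/ (V2): /zkkj/ splits as /zk/ + /kj/ (/kj/ is the longest suffix that is a licit onset).
Between /i/ (V2) and /y/ (V3): just /f/ — single C goes to the following onset.
Between /y/ (V3) and /a/ (V4): /zk/ splits as /z/ + /k/ (/k/ is the longest suffix that is a licit onset).
Putting it together: myzk.kji.fyz.kaj.
The first /k/ is in the coda of syllable 1 (/myzk/).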